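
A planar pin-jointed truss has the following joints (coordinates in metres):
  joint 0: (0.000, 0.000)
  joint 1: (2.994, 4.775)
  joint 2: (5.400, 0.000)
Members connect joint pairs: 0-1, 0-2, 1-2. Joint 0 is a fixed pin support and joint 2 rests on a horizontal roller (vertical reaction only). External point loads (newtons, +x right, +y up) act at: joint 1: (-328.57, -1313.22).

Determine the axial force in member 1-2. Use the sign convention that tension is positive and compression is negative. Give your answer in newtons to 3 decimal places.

-489.975

N=3 nodes, M=3 members, R=3 reactions → 2N=6, M+R=6
member 0 (0-1): L=5.6360, (cx,cy)=(0.5312,0.8472)
member 1 (0-2): L=5.4000, (cx,cy)=(1.0000,0.0000)
member 2 (1-2): L=5.3469, (cx,cy)=(0.4500,-0.8930)
solve A·x = −loads:
  F[0-1] = -1033.5489 N (compression)
  F[0-2] = +220.4785 N (tension)
  F[1-2] = -489.9747 N (compression)
  Rx@0 = +328.5700 N
  Ry@0 = +875.6535 N
  Ry@2 = +437.5665 N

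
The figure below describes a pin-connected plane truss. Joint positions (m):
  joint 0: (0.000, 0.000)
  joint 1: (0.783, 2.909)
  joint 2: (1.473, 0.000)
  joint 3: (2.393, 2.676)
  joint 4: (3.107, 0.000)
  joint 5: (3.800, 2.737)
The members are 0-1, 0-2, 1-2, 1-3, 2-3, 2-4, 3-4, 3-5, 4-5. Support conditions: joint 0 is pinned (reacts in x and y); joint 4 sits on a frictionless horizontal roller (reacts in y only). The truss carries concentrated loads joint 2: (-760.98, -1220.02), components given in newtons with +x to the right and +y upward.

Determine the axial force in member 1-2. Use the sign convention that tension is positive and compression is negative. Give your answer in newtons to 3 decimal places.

709.463

N=6 nodes, M=9 members, R=3 reactions → 2N=12, M+R=12
member 0 (0-1): L=3.0125, (cx,cy)=(0.2599,0.9656)
member 1 (0-2): L=1.4730, (cx,cy)=(1.0000,0.0000)
member 2 (1-2): L=2.9897, (cx,cy)=(0.2308,-0.9730)
member 3 (1-3): L=1.6268, (cx,cy)=(0.9897,-0.1432)
member 4 (2-3): L=2.8297, (cx,cy)=(0.3251,0.9457)
member 5 (2-4): L=1.6340, (cx,cy)=(1.0000,0.0000)
member 6 (3-4): L=2.7696, (cx,cy)=(0.2578,-0.9662)
member 7 (3-5): L=1.4083, (cx,cy)=(0.9991,0.0433)
member 8 (4-5): L=2.8234, (cx,cy)=(0.2455,0.9694)
solve A·x = −loads:
  F[0-1] = -664.4560 N (compression)
  F[0-2] = -588.2786 N (compression)
  F[1-2] = +709.4626 N (tension)
  F[1-3] = -339.9442 N (compression)
  F[2-3] = +560.1413 N (tension)
  F[2-4] = +154.3265 N (tension)
  F[3-4] = -598.6347 N (compression)
  F[3-5] = -0.0000 N (tension)
  F[4-5] = -0.0000 N (tension)
  Rx@0 = +760.9800 N
  Ry@0 = +641.6198 N
  Ry@4 = +578.4002 N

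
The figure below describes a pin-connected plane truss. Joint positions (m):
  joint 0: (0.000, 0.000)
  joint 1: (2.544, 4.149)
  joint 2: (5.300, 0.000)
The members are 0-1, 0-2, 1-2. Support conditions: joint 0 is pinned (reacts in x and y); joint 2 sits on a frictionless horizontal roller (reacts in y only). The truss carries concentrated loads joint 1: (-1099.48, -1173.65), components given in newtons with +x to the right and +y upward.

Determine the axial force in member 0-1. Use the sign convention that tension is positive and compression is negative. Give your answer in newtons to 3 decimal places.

N=3 nodes, M=3 members, R=3 reactions → 2N=6, M+R=6
member 0 (0-1): L=4.8668, (cx,cy)=(0.5227,0.8525)
member 1 (0-2): L=5.3000, (cx,cy)=(1.0000,0.0000)
member 2 (1-2): L=4.9809, (cx,cy)=(0.5533,-0.8330)
solve A·x = −loads:
  F[0-1] = -1725.5104 N (compression)
  F[0-2] = -197.5194 N (compression)
  F[1-2] = +356.9781 N (tension)
  Rx@0 = +1099.4800 N
  Ry@0 = +1471.0041 N
  Ry@2 = -297.3541 N

-1725.510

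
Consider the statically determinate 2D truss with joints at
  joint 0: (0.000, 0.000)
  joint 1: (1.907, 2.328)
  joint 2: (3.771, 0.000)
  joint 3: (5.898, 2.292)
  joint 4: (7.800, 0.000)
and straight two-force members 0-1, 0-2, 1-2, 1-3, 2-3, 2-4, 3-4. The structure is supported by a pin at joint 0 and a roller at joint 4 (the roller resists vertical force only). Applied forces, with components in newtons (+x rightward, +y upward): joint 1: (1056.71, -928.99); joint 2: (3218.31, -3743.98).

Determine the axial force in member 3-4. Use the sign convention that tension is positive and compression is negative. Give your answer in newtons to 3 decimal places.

-3057.127

N=5 nodes, M=7 members, R=3 reactions → 2N=10, M+R=10
member 0 (0-1): L=3.0094, (cx,cy)=(0.6337,0.7736)
member 1 (0-2): L=3.7710, (cx,cy)=(1.0000,0.0000)
member 2 (1-2): L=2.9823, (cx,cy)=(0.6250,-0.7806)
member 3 (1-3): L=3.9912, (cx,cy)=(1.0000,-0.0090)
member 4 (2-3): L=3.1269, (cx,cy)=(0.6802,0.7330)
member 5 (2-4): L=4.0290, (cx,cy)=(1.0000,0.0000)
member 6 (3-4): L=2.9784, (cx,cy)=(0.6386,-0.7695)
solve A·x = −loads:
  F[0-1] = -2999.5154 N (compression)
  F[0-2] = +6175.7831 N (tension)
  F[1-2] = +1829.8451 N (tension)
  F[1-3] = -4101.3337 N (compression)
  F[2-3] = +3159.0652 N (tension)
  F[2-4] = +1952.2750 N (tension)
  F[3-4] = -3057.1274 N (compression)
  Rx@0 = -4275.0200 N
  Ry@0 = +2320.3862 N
  Ry@4 = +2352.5838 N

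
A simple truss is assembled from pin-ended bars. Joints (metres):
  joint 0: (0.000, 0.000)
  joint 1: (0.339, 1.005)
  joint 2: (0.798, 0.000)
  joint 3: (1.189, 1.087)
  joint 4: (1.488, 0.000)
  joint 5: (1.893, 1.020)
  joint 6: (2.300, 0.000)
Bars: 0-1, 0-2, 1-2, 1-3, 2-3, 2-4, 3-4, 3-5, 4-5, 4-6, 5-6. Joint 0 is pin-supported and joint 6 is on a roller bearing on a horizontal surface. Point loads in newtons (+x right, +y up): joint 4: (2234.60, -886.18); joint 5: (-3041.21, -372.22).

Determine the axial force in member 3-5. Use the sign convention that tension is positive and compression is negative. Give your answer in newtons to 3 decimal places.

N=7 nodes, M=11 members, R=3 reactions → 2N=14, M+R=14
member 0 (0-1): L=1.0606, (cx,cy)=(0.3196,0.9475)
member 1 (0-2): L=0.7980, (cx,cy)=(1.0000,0.0000)
member 2 (1-2): L=1.1049, (cx,cy)=(0.4154,-0.9096)
member 3 (1-3): L=0.8539, (cx,cy)=(0.9954,0.0960)
member 4 (2-3): L=1.1552, (cx,cy)=(0.3385,0.9410)
member 5 (2-4): L=0.6900, (cx,cy)=(1.0000,0.0000)
member 6 (3-4): L=1.1274, (cx,cy)=(0.2652,-0.9642)
member 7 (3-5): L=0.7072, (cx,cy)=(0.9955,-0.0947)
member 8 (4-5): L=1.0975, (cx,cy)=(0.3690,0.9294)
member 9 (4-6): L=0.8120, (cx,cy)=(1.0000,0.0000)
member 10 (5-6): L=1.0982, (cx,cy)=(0.3706,-0.9288)
solve A·x = −loads:
  F[0-1] = -1823.0647 N (compression)
  F[0-2] = -223.9222 N (compression)
  F[1-2] = +1759.7424 N (tension)
  F[1-3] = -1319.8524 N (compression)
  F[2-3] = -1701.1054 N (compression)
  F[2-4] = +1082.9236 N (tension)
  F[3-4] = +2031.2800 N (tension)
  F[3-5] = -2439.2384 N (compression)
  F[4-5] = -1153.7957 N (compression)
  F[4-6] = -187.1551 N (compression)
  F[5-6] = +504.9981 N (tension)
  Rx@0 = +806.6100 N
  Ry@0 = +1727.4373 N
  Ry@6 = -469.0373 N

-2439.238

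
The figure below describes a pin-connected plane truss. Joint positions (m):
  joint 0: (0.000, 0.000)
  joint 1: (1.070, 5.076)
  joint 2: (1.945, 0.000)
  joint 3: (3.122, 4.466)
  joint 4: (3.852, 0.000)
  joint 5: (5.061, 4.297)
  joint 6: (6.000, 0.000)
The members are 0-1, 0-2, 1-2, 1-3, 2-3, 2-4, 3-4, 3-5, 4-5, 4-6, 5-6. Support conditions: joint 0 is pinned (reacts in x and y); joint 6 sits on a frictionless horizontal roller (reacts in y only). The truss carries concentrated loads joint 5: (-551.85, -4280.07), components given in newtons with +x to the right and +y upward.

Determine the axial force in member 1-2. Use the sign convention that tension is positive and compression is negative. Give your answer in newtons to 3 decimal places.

1210.510

N=7 nodes, M=11 members, R=3 reactions → 2N=14, M+R=14
member 0 (0-1): L=5.1876, (cx,cy)=(0.2063,0.9785)
member 1 (0-2): L=1.9450, (cx,cy)=(1.0000,0.0000)
member 2 (1-2): L=5.1509, (cx,cy)=(0.1699,-0.9855)
member 3 (1-3): L=2.1407, (cx,cy)=(0.9585,-0.2849)
member 4 (2-3): L=4.6185, (cx,cy)=(0.2548,0.9670)
member 5 (2-4): L=1.9070, (cx,cy)=(1.0000,0.0000)
member 6 (3-4): L=4.5253, (cx,cy)=(0.1613,-0.9869)
member 7 (3-5): L=1.9464, (cx,cy)=(0.9962,-0.0868)
member 8 (4-5): L=4.4638, (cx,cy)=(0.2708,0.9626)
member 9 (4-6): L=2.1480, (cx,cy)=(1.0000,0.0000)
member 10 (5-6): L=4.3984, (cx,cy)=(0.2135,-0.9769)
solve A·x = −loads:
  F[0-1] = -1088.4530 N (compression)
  F[0-2] = -327.3423 N (compression)
  F[1-2] = +1210.5103 N (tension)
  F[1-3] = -448.7459 N (compression)
  F[2-3] = -1233.6491 N (compression)
  F[2-4] = +192.6817 N (tension)
  F[3-4] = +1161.4824 N (tension)
  F[3-5] = -935.4307 N (compression)
  F[4-5] = -1190.7772 N (compression)
  F[4-6] = +702.5613 N (tension)
  F[5-6] = -3290.8907 N (compression)
  Rx@0 = +551.8500 N
  Ry@0 = +1065.0475 N
  Ry@6 = +3215.0225 N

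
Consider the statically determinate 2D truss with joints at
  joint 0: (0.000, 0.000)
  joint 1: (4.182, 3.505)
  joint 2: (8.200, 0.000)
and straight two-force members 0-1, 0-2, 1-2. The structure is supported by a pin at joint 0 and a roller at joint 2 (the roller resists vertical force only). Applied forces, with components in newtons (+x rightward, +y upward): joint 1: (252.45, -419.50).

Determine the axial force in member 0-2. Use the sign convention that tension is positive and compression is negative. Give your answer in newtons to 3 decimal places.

368.959

N=3 nodes, M=3 members, R=3 reactions → 2N=6, M+R=6
member 0 (0-1): L=5.4566, (cx,cy)=(0.7664,0.6423)
member 1 (0-2): L=8.2000, (cx,cy)=(1.0000,0.0000)
member 2 (1-2): L=5.3319, (cx,cy)=(0.7536,-0.6574)
solve A·x = −loads:
  F[0-1] = -152.0180 N (compression)
  F[0-2] = +368.9590 N (tension)
  F[1-2] = -489.6115 N (compression)
  Rx@0 = -252.4500 N
  Ry@0 = +97.6480 N
  Ry@2 = +321.8520 N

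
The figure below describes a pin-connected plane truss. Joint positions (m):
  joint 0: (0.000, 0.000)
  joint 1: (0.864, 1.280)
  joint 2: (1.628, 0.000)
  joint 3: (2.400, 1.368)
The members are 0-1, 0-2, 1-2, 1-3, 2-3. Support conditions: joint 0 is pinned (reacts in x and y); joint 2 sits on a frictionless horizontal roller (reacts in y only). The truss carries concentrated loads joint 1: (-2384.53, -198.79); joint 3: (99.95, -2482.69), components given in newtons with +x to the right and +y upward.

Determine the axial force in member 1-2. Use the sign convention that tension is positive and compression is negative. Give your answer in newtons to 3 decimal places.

N=4 nodes, M=5 members, R=3 reactions → 2N=8, M+R=8
member 0 (0-1): L=1.5443, (cx,cy)=(0.5595,0.8288)
member 1 (0-2): L=1.6280, (cx,cy)=(1.0000,0.0000)
member 2 (1-2): L=1.4907, (cx,cy)=(0.5125,-0.8587)
member 3 (1-3): L=1.5385, (cx,cy)=(0.9984,0.0572)
member 4 (2-3): L=1.5708, (cx,cy)=(0.4915,0.8709)
solve A·x = −loads:
  F[0-1] = -852.7753 N (compression)
  F[0-2] = -1807.4754 N (compression)
  F[1-2] = +695.1408 N (tension)
  F[1-3] = +1553.6945 N (tension)
  F[2-3] = -2952.7774 N (compression)
  Rx@0 = +2284.5800 N
  Ry@0 = +706.8217 N
  Ry@2 = +1974.6583 N

695.141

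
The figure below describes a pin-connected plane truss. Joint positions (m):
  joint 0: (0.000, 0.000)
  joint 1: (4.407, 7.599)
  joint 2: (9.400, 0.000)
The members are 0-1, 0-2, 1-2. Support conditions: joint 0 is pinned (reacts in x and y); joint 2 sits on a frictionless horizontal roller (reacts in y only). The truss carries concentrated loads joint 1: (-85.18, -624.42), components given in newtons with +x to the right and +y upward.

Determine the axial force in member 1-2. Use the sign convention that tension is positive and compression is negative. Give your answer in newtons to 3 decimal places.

-267.891

N=3 nodes, M=3 members, R=3 reactions → 2N=6, M+R=6
member 0 (0-1): L=8.7844, (cx,cy)=(0.5017,0.8651)
member 1 (0-2): L=9.4000, (cx,cy)=(1.0000,0.0000)
member 2 (1-2): L=9.0926, (cx,cy)=(0.5491,-0.8357)
solve A·x = −loads:
  F[0-1] = -463.0163 N (compression)
  F[0-2] = +147.1071 N (tension)
  F[1-2] = -267.8914 N (compression)
  Rx@0 = +85.1800 N
  Ry@0 = +400.5332 N
  Ry@2 = +223.8868 N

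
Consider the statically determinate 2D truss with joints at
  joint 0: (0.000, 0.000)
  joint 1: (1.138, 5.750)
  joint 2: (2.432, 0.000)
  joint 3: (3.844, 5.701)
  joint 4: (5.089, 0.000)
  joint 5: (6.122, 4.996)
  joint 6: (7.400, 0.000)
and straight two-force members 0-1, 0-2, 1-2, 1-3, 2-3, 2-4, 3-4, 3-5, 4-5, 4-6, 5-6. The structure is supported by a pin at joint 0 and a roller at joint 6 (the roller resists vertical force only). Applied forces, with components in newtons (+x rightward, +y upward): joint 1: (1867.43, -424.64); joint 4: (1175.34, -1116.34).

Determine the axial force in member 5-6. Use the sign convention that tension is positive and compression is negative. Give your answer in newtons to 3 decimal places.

-2357.602

N=7 nodes, M=11 members, R=3 reactions → 2N=14, M+R=14
member 0 (0-1): L=5.8615, (cx,cy)=(0.1941,0.9810)
member 1 (0-2): L=2.4320, (cx,cy)=(1.0000,0.0000)
member 2 (1-2): L=5.8938, (cx,cy)=(0.2196,-0.9756)
member 3 (1-3): L=2.7064, (cx,cy)=(0.9998,-0.0181)
member 4 (2-3): L=5.8733, (cx,cy)=(0.2404,0.9707)
member 5 (2-4): L=2.6570, (cx,cy)=(1.0000,0.0000)
member 6 (3-4): L=5.8354, (cx,cy)=(0.2134,-0.9770)
member 7 (3-5): L=2.3846, (cx,cy)=(0.9553,-0.2956)
member 8 (4-5): L=5.1017, (cx,cy)=(0.2025,0.9793)
member 9 (4-6): L=2.3110, (cx,cy)=(1.0000,0.0000)
member 10 (5-6): L=5.1569, (cx,cy)=(0.2478,-0.9688)
solve A·x = −loads:
  F[0-1] = +757.4896 N (tension)
  F[0-2] = +2895.7055 N (tension)
  F[1-2] = -1169.7559 N (compression)
  F[1-3] = -1463.7825 N (compression)
  F[2-3] = +1175.6967 N (tension)
  F[2-4] = +2356.2313 N (tension)
  F[3-4] = -880.6803 N (compression)
  F[3-5] = -1039.4611 N (compression)
  F[4-5] = +2018.5551 N (tension)
  F[4-6] = +584.2722 N (tension)
  F[5-6] = -2357.6021 N (compression)
  Rx@0 = -3042.7700 N
  Ry@0 = -743.0764 N
  Ry@6 = +2284.0564 N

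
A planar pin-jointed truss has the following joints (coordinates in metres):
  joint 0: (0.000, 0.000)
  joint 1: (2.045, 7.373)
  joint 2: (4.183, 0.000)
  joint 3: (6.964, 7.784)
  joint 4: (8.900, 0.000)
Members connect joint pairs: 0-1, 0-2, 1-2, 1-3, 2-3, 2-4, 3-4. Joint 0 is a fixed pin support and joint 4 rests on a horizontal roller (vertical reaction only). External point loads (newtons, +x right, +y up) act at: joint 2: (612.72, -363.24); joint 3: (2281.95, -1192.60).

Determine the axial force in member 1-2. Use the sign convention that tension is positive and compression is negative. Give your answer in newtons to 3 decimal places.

-1533.070

N=5 nodes, M=7 members, R=3 reactions → 2N=10, M+R=10
member 0 (0-1): L=7.6513, (cx,cy)=(0.2673,0.9636)
member 1 (0-2): L=4.1830, (cx,cy)=(1.0000,0.0000)
member 2 (1-2): L=7.6767, (cx,cy)=(0.2785,-0.9604)
member 3 (1-3): L=4.9361, (cx,cy)=(0.9965,0.0833)
member 4 (2-3): L=8.2659, (cx,cy)=(0.3364,0.9417)
member 5 (2-4): L=4.7170, (cx,cy)=(1.0000,0.0000)
member 6 (3-4): L=8.0211, (cx,cy)=(0.2414,-0.9704)
solve A·x = −loads:
  F[0-1] = +1602.1527 N (tension)
  F[0-2] = +2466.4577 N (tension)
  F[1-2] = -1533.0703 N (compression)
  F[1-3] = +858.1584 N (tension)
  F[2-3] = +1949.2911 N (tension)
  F[2-4] = +770.9448 N (tension)
  F[3-4] = -3194.1420 N (compression)
  Rx@0 = -2894.6700 N
  Ry@0 = -1543.8677 N
  Ry@4 = +3099.7077 N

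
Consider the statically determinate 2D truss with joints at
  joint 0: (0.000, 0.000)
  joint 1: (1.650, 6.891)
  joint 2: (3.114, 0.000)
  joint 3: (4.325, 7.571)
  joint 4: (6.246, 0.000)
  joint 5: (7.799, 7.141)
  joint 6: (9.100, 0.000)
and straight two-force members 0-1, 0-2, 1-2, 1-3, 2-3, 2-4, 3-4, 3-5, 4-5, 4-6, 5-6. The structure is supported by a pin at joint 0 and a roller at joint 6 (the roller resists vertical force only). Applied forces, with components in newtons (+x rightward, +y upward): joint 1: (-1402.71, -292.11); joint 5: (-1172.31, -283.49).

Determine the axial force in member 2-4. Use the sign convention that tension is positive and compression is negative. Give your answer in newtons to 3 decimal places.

N=7 nodes, M=11 members, R=3 reactions → 2N=14, M+R=14
member 0 (0-1): L=7.0858, (cx,cy)=(0.2329,0.9725)
member 1 (0-2): L=3.1140, (cx,cy)=(1.0000,0.0000)
member 2 (1-2): L=7.0448, (cx,cy)=(0.2078,-0.9782)
member 3 (1-3): L=2.7601, (cx,cy)=(0.9692,0.2464)
member 4 (2-3): L=7.6672, (cx,cy)=(0.1579,0.9874)
member 5 (2-4): L=3.1320, (cx,cy)=(1.0000,0.0000)
member 6 (3-4): L=7.8109, (cx,cy)=(0.2459,-0.9693)
member 7 (3-5): L=3.5005, (cx,cy)=(0.9924,-0.1228)
member 8 (4-5): L=7.3079, (cx,cy)=(0.2125,0.9772)
member 9 (4-6): L=2.8540, (cx,cy)=(1.0000,0.0000)
member 10 (5-6): L=7.2585, (cx,cy)=(0.1792,-0.9838)
solve A·x = −loads:
  F[0-1] = -2325.7567 N (compression)
  F[0-2] = -2033.4431 N (compression)
  F[1-2] = +2122.8184 N (tension)
  F[1-3] = +433.3414 N (tension)
  F[2-3] = -2102.8696 N (compression)
  F[2-4] = -1260.1569 N (compression)
  F[3-4] = +2086.4364 N (tension)
  F[3-5] = -428.5328 N (compression)
  F[4-5] = -2069.6248 N (compression)
  F[4-6] = -307.2084 N (compression)
  F[5-6] = +1713.9783 N (tension)
  Rx@0 = +2575.0200 N
  Ry@0 = +2261.8220 N
  Ry@6 = -1686.2220 N

-1260.157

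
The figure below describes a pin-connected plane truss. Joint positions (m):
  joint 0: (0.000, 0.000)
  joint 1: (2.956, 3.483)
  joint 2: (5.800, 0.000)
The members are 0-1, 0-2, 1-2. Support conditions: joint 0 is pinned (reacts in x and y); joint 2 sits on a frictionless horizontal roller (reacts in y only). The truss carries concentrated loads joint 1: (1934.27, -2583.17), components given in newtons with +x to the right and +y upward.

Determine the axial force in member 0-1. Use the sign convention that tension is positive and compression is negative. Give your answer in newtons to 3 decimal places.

-137.824

N=3 nodes, M=3 members, R=3 reactions → 2N=6, M+R=6
member 0 (0-1): L=4.5683, (cx,cy)=(0.6471,0.7624)
member 1 (0-2): L=5.8000, (cx,cy)=(1.0000,0.0000)
member 2 (1-2): L=4.4966, (cx,cy)=(0.6325,-0.7746)
solve A·x = −loads:
  F[0-1] = -137.8244 N (compression)
  F[0-2] = +2023.4521 N (tension)
  F[1-2] = -3199.2625 N (compression)
  Rx@0 = -1934.2700 N
  Ry@0 = +105.0816 N
  Ry@2 = +2478.0884 N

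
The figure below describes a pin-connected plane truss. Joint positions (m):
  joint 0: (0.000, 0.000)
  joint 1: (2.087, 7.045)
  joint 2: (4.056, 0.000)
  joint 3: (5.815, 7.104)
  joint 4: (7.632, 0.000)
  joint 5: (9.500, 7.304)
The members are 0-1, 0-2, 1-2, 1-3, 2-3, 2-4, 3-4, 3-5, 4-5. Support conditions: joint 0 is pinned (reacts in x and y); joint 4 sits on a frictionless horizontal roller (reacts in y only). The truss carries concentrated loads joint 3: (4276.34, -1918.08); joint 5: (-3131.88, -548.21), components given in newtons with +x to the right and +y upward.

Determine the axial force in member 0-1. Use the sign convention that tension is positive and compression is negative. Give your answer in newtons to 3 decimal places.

N=6 nodes, M=9 members, R=3 reactions → 2N=12, M+R=12
member 0 (0-1): L=7.3476, (cx,cy)=(0.2840,0.9588)
member 1 (0-2): L=4.0560, (cx,cy)=(1.0000,0.0000)
member 2 (1-2): L=7.3150, (cx,cy)=(0.2692,-0.9631)
member 3 (1-3): L=3.7285, (cx,cy)=(0.9999,0.0158)
member 4 (2-3): L=7.3185, (cx,cy)=(0.2403,0.9707)
member 5 (2-4): L=3.5760, (cx,cy)=(1.0000,0.0000)
member 6 (3-4): L=7.3327, (cx,cy)=(0.2478,-0.9688)
member 7 (3-5): L=3.6904, (cx,cy)=(0.9985,0.0542)
member 8 (4-5): L=7.5391, (cx,cy)=(0.2478,0.9688)
solve A·x = −loads:
  F[0-1] = +689.1234 N (tension)
  F[0-2] = +948.7232 N (tension)
  F[1-2] = -679.8385 N (compression)
  F[1-3] = +378.7788 N (tension)
  F[2-3] = +674.5193 N (tension)
  F[2-4] = +603.6088 N (tension)
  F[3-4] = -2831.7929 N (compression)
  F[3-5] = -3038.2509 N (compression)
  F[4-5] = -395.8992 N (compression)
  Rx@0 = -1144.4600 N
  Ry@0 = -660.7407 N
  Ry@4 = +3127.0307 N

689.123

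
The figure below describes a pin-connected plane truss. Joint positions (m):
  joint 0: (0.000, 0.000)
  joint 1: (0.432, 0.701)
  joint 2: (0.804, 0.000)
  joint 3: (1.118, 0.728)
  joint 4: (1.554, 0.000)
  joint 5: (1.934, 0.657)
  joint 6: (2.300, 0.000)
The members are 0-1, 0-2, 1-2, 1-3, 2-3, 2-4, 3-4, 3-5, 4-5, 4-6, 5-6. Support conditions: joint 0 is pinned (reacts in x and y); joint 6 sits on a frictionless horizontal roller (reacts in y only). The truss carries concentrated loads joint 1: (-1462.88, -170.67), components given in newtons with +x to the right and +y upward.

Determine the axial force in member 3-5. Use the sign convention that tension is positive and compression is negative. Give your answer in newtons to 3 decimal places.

N=7 nodes, M=11 members, R=3 reactions → 2N=14, M+R=14
member 0 (0-1): L=0.8234, (cx,cy)=(0.5246,0.8513)
member 1 (0-2): L=0.8040, (cx,cy)=(1.0000,0.0000)
member 2 (1-2): L=0.7936, (cx,cy)=(0.4688,-0.8833)
member 3 (1-3): L=0.6865, (cx,cy)=(0.9992,0.0393)
member 4 (2-3): L=0.7928, (cx,cy)=(0.3960,0.9182)
member 5 (2-4): L=0.7500, (cx,cy)=(1.0000,0.0000)
member 6 (3-4): L=0.8486, (cx,cy)=(0.5138,-0.8579)
member 7 (3-5): L=0.8191, (cx,cy)=(0.9962,-0.0867)
member 8 (4-5): L=0.7590, (cx,cy)=(0.5007,0.8656)
member 9 (4-6): L=0.7460, (cx,cy)=(1.0000,0.0000)
member 10 (5-6): L=0.7521, (cx,cy)=(0.4867,-0.8736)
solve A·x = −loads:
  F[0-1] = -686.5467 N (compression)
  F[0-2] = -1102.6905 N (compression)
  F[1-2] = +507.0037 N (tension)
  F[1-3] = +865.6993 N (tension)
  F[2-3] = -487.7328 N (compression)
  F[2-4] = -671.8633 N (compression)
  F[3-4] = +436.9703 N (tension)
  F[3-5] = +449.0371 N (tension)
  F[4-5] = -433.0691 N (compression)
  F[4-6] = -230.5210 N (compression)
  F[5-6] = +473.6811 N (tension)
  Rx@0 = +1462.8800 N
  Ry@0 = +584.4741 N
  Ry@6 = -413.8041 N

449.037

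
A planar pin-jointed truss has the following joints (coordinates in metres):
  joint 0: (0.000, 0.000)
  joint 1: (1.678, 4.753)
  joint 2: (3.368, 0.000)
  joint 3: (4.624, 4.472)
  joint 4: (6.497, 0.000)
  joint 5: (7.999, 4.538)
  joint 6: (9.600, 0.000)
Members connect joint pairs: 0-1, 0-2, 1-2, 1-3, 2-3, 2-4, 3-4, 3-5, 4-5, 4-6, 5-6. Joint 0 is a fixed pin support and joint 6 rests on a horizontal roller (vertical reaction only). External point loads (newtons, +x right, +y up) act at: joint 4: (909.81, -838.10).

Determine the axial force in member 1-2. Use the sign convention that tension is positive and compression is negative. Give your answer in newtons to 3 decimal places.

N=7 nodes, M=11 members, R=3 reactions → 2N=14, M+R=14
member 0 (0-1): L=5.0405, (cx,cy)=(0.3329,0.9430)
member 1 (0-2): L=3.3680, (cx,cy)=(1.0000,0.0000)
member 2 (1-2): L=5.0445, (cx,cy)=(0.3350,-0.9422)
member 3 (1-3): L=2.9594, (cx,cy)=(0.9955,-0.0950)
member 4 (2-3): L=4.6450, (cx,cy)=(0.2704,0.9627)
member 5 (2-4): L=3.1290, (cx,cy)=(1.0000,0.0000)
member 6 (3-4): L=4.8484, (cx,cy)=(0.3863,-0.9224)
member 7 (3-5): L=3.3756, (cx,cy)=(0.9998,0.0196)
member 8 (4-5): L=4.7801, (cx,cy)=(0.3142,0.9494)
member 9 (4-6): L=3.1030, (cx,cy)=(1.0000,0.0000)
member 10 (5-6): L=4.8121, (cx,cy)=(0.3327,-0.9430)
solve A·x = −loads:
  F[0-1] = -287.2848 N (compression)
  F[0-2] = +1005.4480 N (tension)
  F[1-2] = +307.6282 N (tension)
  F[1-3] = -199.6007 N (compression)
  F[2-3] = -301.0660 N (compression)
  F[2-4] = +1189.9160 N (tension)
  F[3-4] = +285.4226 N (tension)
  F[3-5] = -390.4432 N (compression)
  F[4-5] = +605.5039 N (tension)
  F[4-6] = +200.1079 N (tension)
  F[5-6] = -601.4656 N (compression)
  Rx@0 = -909.8100 N
  Ry@0 = +270.8984 N
  Ry@6 = +567.2016 N

307.628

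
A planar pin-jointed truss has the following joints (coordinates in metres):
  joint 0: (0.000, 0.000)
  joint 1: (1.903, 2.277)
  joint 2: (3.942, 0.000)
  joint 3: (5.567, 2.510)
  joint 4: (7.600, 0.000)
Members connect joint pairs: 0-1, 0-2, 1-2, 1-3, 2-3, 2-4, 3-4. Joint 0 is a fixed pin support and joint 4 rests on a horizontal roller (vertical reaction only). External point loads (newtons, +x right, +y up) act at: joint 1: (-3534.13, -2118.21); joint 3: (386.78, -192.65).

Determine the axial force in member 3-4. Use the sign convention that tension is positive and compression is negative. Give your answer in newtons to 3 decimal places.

334.072

N=5 nodes, M=7 members, R=3 reactions → 2N=10, M+R=10
member 0 (0-1): L=2.9675, (cx,cy)=(0.6413,0.7673)
member 1 (0-2): L=3.9420, (cx,cy)=(1.0000,0.0000)
member 2 (1-2): L=3.0565, (cx,cy)=(0.6671,-0.7450)
member 3 (1-3): L=3.6714, (cx,cy)=(0.9980,0.0635)
member 4 (2-3): L=2.9901, (cx,cy)=(0.5435,0.8394)
member 5 (2-4): L=3.6580, (cx,cy)=(1.0000,0.0000)
member 6 (3-4): L=3.2300, (cx,cy)=(0.6294,-0.7771)
solve A·x = −loads:
  F[0-1] = -3349.9673 N (compression)
  F[0-2] = -999.0912 N (compression)
  F[1-2] = +686.2930 N (tension)
  F[1-3] = +929.9191 N (tension)
  F[2-3] = -609.0592 N (compression)
  F[2-4] = -210.2657 N (compression)
  F[3-4] = +334.0716 N (tension)
  Rx@0 = +3147.3500 N
  Ry@0 = +2570.4600 N
  Ry@4 = -259.6000 N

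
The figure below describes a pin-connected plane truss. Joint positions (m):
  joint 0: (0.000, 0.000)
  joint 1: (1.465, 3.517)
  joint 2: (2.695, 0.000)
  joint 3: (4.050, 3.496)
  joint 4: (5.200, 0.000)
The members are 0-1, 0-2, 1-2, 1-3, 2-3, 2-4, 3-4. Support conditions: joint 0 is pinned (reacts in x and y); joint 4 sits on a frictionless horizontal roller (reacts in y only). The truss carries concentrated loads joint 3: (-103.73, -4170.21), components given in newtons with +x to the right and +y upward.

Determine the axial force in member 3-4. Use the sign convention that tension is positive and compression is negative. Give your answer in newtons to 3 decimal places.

-3345.749

N=5 nodes, M=7 members, R=3 reactions → 2N=10, M+R=10
member 0 (0-1): L=3.8099, (cx,cy)=(0.3845,0.9231)
member 1 (0-2): L=2.6950, (cx,cy)=(1.0000,0.0000)
member 2 (1-2): L=3.7259, (cx,cy)=(0.3301,-0.9439)
member 3 (1-3): L=2.5851, (cx,cy)=(1.0000,-0.0081)
member 4 (2-3): L=3.7494, (cx,cy)=(0.3614,0.9324)
member 5 (2-4): L=2.5050, (cx,cy)=(1.0000,0.0000)
member 6 (3-4): L=3.6803, (cx,cy)=(0.3125,-0.9499)
solve A·x = −loads:
  F[0-1] = -1074.6176 N (compression)
  F[0-2] = +309.4843 N (tension)
  F[1-2] = +1057.4736 N (tension)
  F[1-3] = -762.3361 N (compression)
  F[2-3] = -1070.5425 N (compression)
  F[2-4] = +1045.4650 N (tension)
  F[3-4] = -3345.7493 N (compression)
  Rx@0 = +103.7300 N
  Ry@0 = +991.9965 N
  Ry@4 = +3178.2135 N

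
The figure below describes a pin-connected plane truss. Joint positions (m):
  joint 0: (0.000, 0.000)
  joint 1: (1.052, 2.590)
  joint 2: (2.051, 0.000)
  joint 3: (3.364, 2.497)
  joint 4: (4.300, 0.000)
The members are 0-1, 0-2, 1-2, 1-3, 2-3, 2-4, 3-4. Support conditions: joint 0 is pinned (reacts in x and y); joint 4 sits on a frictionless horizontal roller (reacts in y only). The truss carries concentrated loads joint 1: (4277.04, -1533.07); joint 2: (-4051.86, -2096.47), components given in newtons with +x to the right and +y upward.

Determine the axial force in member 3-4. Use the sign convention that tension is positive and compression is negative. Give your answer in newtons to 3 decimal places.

N=5 nodes, M=7 members, R=3 reactions → 2N=10, M+R=10
member 0 (0-1): L=2.7955, (cx,cy)=(0.3763,0.9265)
member 1 (0-2): L=2.0510, (cx,cy)=(1.0000,0.0000)
member 2 (1-2): L=2.7760, (cx,cy)=(0.3599,-0.9330)
member 3 (1-3): L=2.3139, (cx,cy)=(0.9992,-0.0402)
member 4 (2-3): L=2.8212, (cx,cy)=(0.4654,0.8851)
member 5 (2-4): L=2.2490, (cx,cy)=(1.0000,0.0000)
member 6 (3-4): L=2.6667, (cx,cy)=(0.3510,-0.9364)
solve A·x = −loads:
  F[0-1] = +347.1871 N (tension)
  F[0-2] = +94.5267 N (tension)
  F[1-2] = -1837.6700 N (compression)
  F[1-3] = -3487.8790 N (compression)
  F[2-3] = +4305.7741 N (tension)
  F[2-4] = +1481.1086 N (tension)
  F[3-4] = -4219.6809 N (compression)
  Rx@0 = -225.1800 N
  Ry@0 = -321.6654 N
  Ry@4 = +3951.2054 N

-4219.681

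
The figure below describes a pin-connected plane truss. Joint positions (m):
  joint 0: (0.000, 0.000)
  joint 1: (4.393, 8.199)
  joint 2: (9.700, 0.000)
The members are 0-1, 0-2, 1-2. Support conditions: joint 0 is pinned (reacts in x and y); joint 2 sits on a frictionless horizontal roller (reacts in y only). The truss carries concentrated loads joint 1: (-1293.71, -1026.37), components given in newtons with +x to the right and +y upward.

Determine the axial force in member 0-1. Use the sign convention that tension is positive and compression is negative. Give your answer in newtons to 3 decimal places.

N=3 nodes, M=3 members, R=3 reactions → 2N=6, M+R=6
member 0 (0-1): L=9.3017, (cx,cy)=(0.4723,0.8814)
member 1 (0-2): L=9.7000, (cx,cy)=(1.0000,0.0000)
member 2 (1-2): L=9.7667, (cx,cy)=(0.5434,-0.8395)
solve A·x = −loads:
  F[0-1] = -1877.6560 N (compression)
  F[0-2] = -406.9342 N (compression)
  F[1-2] = +748.8962 N (tension)
  Rx@0 = +1293.7100 N
  Ry@0 = +1655.0592 N
  Ry@2 = -628.6892 N

-1877.656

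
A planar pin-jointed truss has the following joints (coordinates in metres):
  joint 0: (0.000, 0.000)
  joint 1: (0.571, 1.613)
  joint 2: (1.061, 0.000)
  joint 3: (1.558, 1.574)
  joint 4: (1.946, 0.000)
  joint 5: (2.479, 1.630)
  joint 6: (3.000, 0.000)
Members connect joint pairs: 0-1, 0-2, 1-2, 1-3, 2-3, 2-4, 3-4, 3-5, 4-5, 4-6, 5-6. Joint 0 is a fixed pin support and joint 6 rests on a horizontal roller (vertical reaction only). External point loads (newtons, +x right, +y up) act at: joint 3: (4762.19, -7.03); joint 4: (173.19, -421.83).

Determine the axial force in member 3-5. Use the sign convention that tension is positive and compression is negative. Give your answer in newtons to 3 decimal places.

N=7 nodes, M=11 members, R=3 reactions → 2N=14, M+R=14
member 0 (0-1): L=1.7111, (cx,cy)=(0.3337,0.9427)
member 1 (0-2): L=1.0610, (cx,cy)=(1.0000,0.0000)
member 2 (1-2): L=1.6858, (cx,cy)=(0.2907,-0.9568)
member 3 (1-3): L=0.9878, (cx,cy)=(0.9992,-0.0395)
member 4 (2-3): L=1.6506, (cx,cy)=(0.3011,0.9536)
member 5 (2-4): L=0.8850, (cx,cy)=(1.0000,0.0000)
member 6 (3-4): L=1.6211, (cx,cy)=(0.2393,-0.9709)
member 7 (3-5): L=0.9227, (cx,cy)=(0.9982,0.0607)
member 8 (4-5): L=1.7149, (cx,cy)=(0.3108,0.9505)
member 9 (4-6): L=1.0540, (cx,cy)=(1.0000,0.0000)
member 10 (5-6): L=1.7112, (cx,cy)=(0.3045,-0.9525)
solve A·x = −loads:
  F[0-1] = +2489.6972 N (tension)
  F[0-2] = +4104.5519 N (tension)
  F[1-2] = -2517.4129 N (compression)
  F[1-3] = +1563.7735 N (tension)
  F[2-3] = +2525.9472 N (tension)
  F[2-4] = +2612.2572 N (tension)
  F[3-4] = -2539.1616 N (compression)
  F[3-5] = -1834.7234 N (compression)
  F[4-5] = +3037.6295 N (tension)
  F[4-6] = +887.2471 N (tension)
  F[5-6] = -2914.1889 N (compression)
  Rx@0 = -4935.3800 N
  Ry@0 = -2346.9803 N
  Ry@6 = +2775.8403 N

-1834.723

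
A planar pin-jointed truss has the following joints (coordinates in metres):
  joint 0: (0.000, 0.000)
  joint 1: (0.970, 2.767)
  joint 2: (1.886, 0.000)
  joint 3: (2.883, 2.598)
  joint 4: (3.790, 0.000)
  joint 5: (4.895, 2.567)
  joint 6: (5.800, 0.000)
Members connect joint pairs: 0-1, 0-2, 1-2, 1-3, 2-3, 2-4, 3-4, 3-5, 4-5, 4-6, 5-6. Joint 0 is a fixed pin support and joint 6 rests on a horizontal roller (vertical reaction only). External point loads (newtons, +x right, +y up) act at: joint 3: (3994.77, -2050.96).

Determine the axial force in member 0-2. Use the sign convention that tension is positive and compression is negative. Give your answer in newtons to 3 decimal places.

N=7 nodes, M=11 members, R=3 reactions → 2N=14, M+R=14
member 0 (0-1): L=2.9321, (cx,cy)=(0.3308,0.9437)
member 1 (0-2): L=1.8860, (cx,cy)=(1.0000,0.0000)
member 2 (1-2): L=2.9147, (cx,cy)=(0.3143,-0.9493)
member 3 (1-3): L=1.9205, (cx,cy)=(0.9961,-0.0880)
member 4 (2-3): L=2.7827, (cx,cy)=(0.3583,0.9336)
member 5 (2-4): L=1.9040, (cx,cy)=(1.0000,0.0000)
member 6 (3-4): L=2.7518, (cx,cy)=(0.3296,-0.9441)
member 7 (3-5): L=2.0122, (cx,cy)=(0.9999,-0.0154)
member 8 (4-5): L=2.7947, (cx,cy)=(0.3954,0.9185)
member 9 (4-6): L=2.0100, (cx,cy)=(1.0000,0.0000)
member 10 (5-6): L=2.7219, (cx,cy)=(0.3325,-0.9431)
solve A·x = −loads:
  F[0-1] = +803.1104 N (tension)
  F[0-2] = +3729.0839 N (tension)
  F[1-2] = -847.8596 N (compression)
  F[1-3] = +534.2166 N (tension)
  F[2-3] = +862.1349 N (tension)
  F[2-4] = +3153.7396 N (tension)
  F[3-4] = -2939.4465 N (compression)
  F[3-5] = -2185.1406 N (compression)
  F[4-5] = +3021.3851 N (tension)
  F[4-6] = +990.2646 N (tension)
  F[5-6] = -2978.2986 N (compression)
  Rx@0 = -3994.7700 N
  Ry@0 = -757.8900 N
  Ry@6 = +2808.8500 N

3729.084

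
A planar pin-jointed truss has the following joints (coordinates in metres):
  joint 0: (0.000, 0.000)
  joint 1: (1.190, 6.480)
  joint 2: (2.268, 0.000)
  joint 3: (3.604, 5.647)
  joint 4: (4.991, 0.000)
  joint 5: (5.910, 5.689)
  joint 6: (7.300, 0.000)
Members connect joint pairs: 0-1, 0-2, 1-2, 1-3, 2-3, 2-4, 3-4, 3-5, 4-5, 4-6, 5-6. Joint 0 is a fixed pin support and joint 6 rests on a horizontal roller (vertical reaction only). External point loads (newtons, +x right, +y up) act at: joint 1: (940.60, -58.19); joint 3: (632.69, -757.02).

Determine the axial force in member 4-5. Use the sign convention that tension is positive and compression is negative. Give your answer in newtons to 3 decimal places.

1742.555

N=7 nodes, M=11 members, R=3 reactions → 2N=14, M+R=14
member 0 (0-1): L=6.5884, (cx,cy)=(0.1806,0.9836)
member 1 (0-2): L=2.2680, (cx,cy)=(1.0000,0.0000)
member 2 (1-2): L=6.5691, (cx,cy)=(0.1641,-0.9864)
member 3 (1-3): L=2.5537, (cx,cy)=(0.9453,-0.3262)
member 4 (2-3): L=5.8029, (cx,cy)=(0.2302,0.9731)
member 5 (2-4): L=2.7230, (cx,cy)=(1.0000,0.0000)
member 6 (3-4): L=5.8148, (cx,cy)=(0.2385,-0.9711)
member 7 (3-5): L=2.3064, (cx,cy)=(0.9998,0.0182)
member 8 (4-5): L=5.7627, (cx,cy)=(0.1595,0.9872)
member 9 (4-6): L=2.3090, (cx,cy)=(1.0000,0.0000)
member 10 (5-6): L=5.8563, (cx,cy)=(0.2373,-0.9714)
solve A·x = −loads:
  F[0-1] = +907.3066 N (tension)
  F[0-2] = +1409.4109 N (tension)
  F[1-2] = -734.0702 N (compression)
  F[1-3] = -694.2308 N (compression)
  F[2-3] = +744.1082 N (tension)
  F[2-4] = +1117.6318 N (tension)
  F[3-4] = -1771.3837 N (compression)
  F[3-5] = -695.2232 N (compression)
  F[4-5] = +1742.5546 N (tension)
  F[4-6] = +417.2184 N (tension)
  F[5-6] = -1757.8247 N (compression)
  Rx@0 = -1573.2900 N
  Ry@0 = -892.3838 N
  Ry@6 = +1707.5938 N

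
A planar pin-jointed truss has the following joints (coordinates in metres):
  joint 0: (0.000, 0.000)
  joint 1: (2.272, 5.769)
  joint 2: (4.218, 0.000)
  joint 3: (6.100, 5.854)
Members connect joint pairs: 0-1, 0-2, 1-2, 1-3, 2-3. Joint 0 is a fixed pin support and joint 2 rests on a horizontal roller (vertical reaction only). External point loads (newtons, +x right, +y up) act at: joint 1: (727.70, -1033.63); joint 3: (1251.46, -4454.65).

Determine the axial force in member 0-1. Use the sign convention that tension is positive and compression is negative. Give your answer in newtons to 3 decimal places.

N=4 nodes, M=5 members, R=3 reactions → 2N=8, M+R=8
member 0 (0-1): L=6.2003, (cx,cy)=(0.3664,0.9304)
member 1 (0-2): L=4.2180, (cx,cy)=(1.0000,0.0000)
member 2 (1-2): L=6.0884, (cx,cy)=(0.3196,-0.9475)
member 3 (1-3): L=3.8289, (cx,cy)=(0.9998,0.0222)
member 4 (2-3): L=6.1491, (cx,cy)=(0.3061,0.9520)
solve A·x = −loads:
  F[0-1] = +4560.0339 N (tension)
  F[0-2] = +308.2009 N (tension)
  F[1-2] = -5505.2504 N (compression)
  F[1-3] = +2703.5446 N (tension)
  F[2-3] = -4742.2392 N (compression)
  Rx@0 = -1979.1600 N
  Ry@0 = -4242.8534 N
  Ry@2 = +9731.1334 N

4560.034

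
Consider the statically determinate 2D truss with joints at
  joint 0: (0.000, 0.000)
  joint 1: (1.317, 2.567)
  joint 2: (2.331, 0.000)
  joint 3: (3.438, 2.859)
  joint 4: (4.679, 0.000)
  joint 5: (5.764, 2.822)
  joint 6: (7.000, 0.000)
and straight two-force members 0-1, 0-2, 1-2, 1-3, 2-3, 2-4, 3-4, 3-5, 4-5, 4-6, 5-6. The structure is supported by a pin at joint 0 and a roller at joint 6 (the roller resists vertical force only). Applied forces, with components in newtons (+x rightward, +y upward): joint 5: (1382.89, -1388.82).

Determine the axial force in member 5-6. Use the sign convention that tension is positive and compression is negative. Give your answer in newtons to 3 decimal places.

N=7 nodes, M=11 members, R=3 reactions → 2N=14, M+R=14
member 0 (0-1): L=2.8851, (cx,cy)=(0.4565,0.8897)
member 1 (0-2): L=2.3310, (cx,cy)=(1.0000,0.0000)
member 2 (1-2): L=2.7600, (cx,cy)=(0.3674,-0.9301)
member 3 (1-3): L=2.1410, (cx,cy)=(0.9907,0.1364)
member 4 (2-3): L=3.0658, (cx,cy)=(0.3611,0.9325)
member 5 (2-4): L=2.3480, (cx,cy)=(1.0000,0.0000)
member 6 (3-4): L=3.1167, (cx,cy)=(0.3982,-0.9173)
member 7 (3-5): L=2.3263, (cx,cy)=(0.9999,-0.0159)
member 8 (4-5): L=3.0234, (cx,cy)=(0.3589,0.9334)
member 9 (4-6): L=2.3210, (cx,cy)=(1.0000,0.0000)
member 10 (5-6): L=3.0808, (cx,cy)=(0.4012,-0.9160)
solve A·x = −loads:
  F[0-1] = +350.9770 N (tension)
  F[0-2] = +1222.6766 N (tension)
  F[1-2] = -295.9473 N (compression)
  F[1-3] = +271.4780 N (tension)
  F[2-3] = +295.1638 N (tension)
  F[2-4] = +1007.3720 N (tension)
  F[3-4] = -349.3503 N (compression)
  F[3-5] = +514.6855 N (tension)
  F[4-5] = +343.3324 N (tension)
  F[4-6] = +745.0585 N (tension)
  F[5-6] = -1857.1055 N (compression)
  Rx@0 = -1382.8900 N
  Ry@0 = -312.2763 N
  Ry@6 = +1701.0963 N

-1857.105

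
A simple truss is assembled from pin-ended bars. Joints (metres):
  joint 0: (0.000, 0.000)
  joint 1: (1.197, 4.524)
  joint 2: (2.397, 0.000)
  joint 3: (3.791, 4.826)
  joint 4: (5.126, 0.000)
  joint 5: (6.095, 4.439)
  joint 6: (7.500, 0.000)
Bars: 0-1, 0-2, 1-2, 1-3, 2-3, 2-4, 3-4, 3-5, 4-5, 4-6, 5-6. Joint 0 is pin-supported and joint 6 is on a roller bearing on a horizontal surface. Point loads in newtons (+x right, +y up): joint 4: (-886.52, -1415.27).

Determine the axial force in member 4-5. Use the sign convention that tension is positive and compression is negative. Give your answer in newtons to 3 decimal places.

904.275

N=7 nodes, M=11 members, R=3 reactions → 2N=14, M+R=14
member 0 (0-1): L=4.6797, (cx,cy)=(0.2558,0.9667)
member 1 (0-2): L=2.3970, (cx,cy)=(1.0000,0.0000)
member 2 (1-2): L=4.6804, (cx,cy)=(0.2564,-0.9666)
member 3 (1-3): L=2.6115, (cx,cy)=(0.9933,0.1156)
member 4 (2-3): L=5.0233, (cx,cy)=(0.2775,0.9607)
member 5 (2-4): L=2.7290, (cx,cy)=(1.0000,0.0000)
member 6 (3-4): L=5.0072, (cx,cy)=(0.2666,-0.9638)
member 7 (3-5): L=2.3363, (cx,cy)=(0.9862,-0.1656)
member 8 (4-5): L=4.5435, (cx,cy)=(0.2133,0.9770)
member 9 (4-6): L=2.3740, (cx,cy)=(1.0000,0.0000)
member 10 (5-6): L=4.6560, (cx,cy)=(0.3018,-0.9534)
solve A·x = −loads:
  F[0-1] = -463.3958 N (compression)
  F[0-2] = -767.9894 N (compression)
  F[1-2] = +435.7389 N (tension)
  F[1-3] = -231.8030 N (compression)
  F[2-3] = -438.3926 N (compression)
  F[2-4] = -534.6152 N (compression)
  F[3-4] = +551.7712 N (tension)
  F[3-5] = -506.0051 N (compression)
  F[4-5] = +904.2755 N (tension)
  F[4-6] = +306.1596 N (tension)
  F[5-6] = -1014.5853 N (compression)
  Rx@0 = +886.5200 N
  Ry@0 = +447.9801 N
  Ry@6 = +967.2899 N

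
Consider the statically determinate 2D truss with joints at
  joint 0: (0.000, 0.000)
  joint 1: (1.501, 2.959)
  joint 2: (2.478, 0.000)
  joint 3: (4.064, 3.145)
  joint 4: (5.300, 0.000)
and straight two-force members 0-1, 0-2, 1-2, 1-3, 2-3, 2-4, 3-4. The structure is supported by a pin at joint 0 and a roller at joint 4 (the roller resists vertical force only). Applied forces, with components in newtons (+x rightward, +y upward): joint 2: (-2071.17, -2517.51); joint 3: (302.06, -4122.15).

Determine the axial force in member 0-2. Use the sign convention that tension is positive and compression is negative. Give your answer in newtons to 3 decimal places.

N=5 nodes, M=7 members, R=3 reactions → 2N=10, M+R=10
member 0 (0-1): L=3.3179, (cx,cy)=(0.4524,0.8918)
member 1 (0-2): L=2.4780, (cx,cy)=(1.0000,0.0000)
member 2 (1-2): L=3.1161, (cx,cy)=(0.3135,-0.9496)
member 3 (1-3): L=2.5697, (cx,cy)=(0.9974,0.0724)
member 4 (2-3): L=3.5223, (cx,cy)=(0.4503,0.8929)
member 5 (2-4): L=2.8220, (cx,cy)=(1.0000,0.0000)
member 6 (3-4): L=3.3792, (cx,cy)=(0.3658,-0.9307)
solve A·x = −loads:
  F[0-1] = -2379.9983 N (compression)
  F[0-2] = -692.4225 N (compression)
  F[1-2] = +2102.5693 N (tension)
  F[1-3] = -1740.4730 N (compression)
  F[2-3] = +583.4504 N (tension)
  F[2-4] = +1775.2534 N (tension)
  F[3-4] = -4853.4506 N (compression)
  Rx@0 = +1769.1100 N
  Ry@0 = +2122.5306 N
  Ry@4 = +4517.1294 N

-692.422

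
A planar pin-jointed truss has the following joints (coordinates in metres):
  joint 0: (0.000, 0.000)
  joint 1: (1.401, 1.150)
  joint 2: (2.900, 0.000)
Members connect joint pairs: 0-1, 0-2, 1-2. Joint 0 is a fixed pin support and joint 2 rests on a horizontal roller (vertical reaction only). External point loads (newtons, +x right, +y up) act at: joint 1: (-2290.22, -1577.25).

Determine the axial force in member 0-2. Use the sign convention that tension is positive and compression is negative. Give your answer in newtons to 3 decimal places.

N=3 nodes, M=3 members, R=3 reactions → 2N=6, M+R=6
member 0 (0-1): L=1.8125, (cx,cy)=(0.7729,0.6345)
member 1 (0-2): L=2.9000, (cx,cy)=(1.0000,0.0000)
member 2 (1-2): L=1.8893, (cx,cy)=(0.7934,-0.6087)
solve A·x = −loads:
  F[0-1] = -2716.3918 N (compression)
  F[0-2] = -190.5891 N (compression)
  F[1-2] = +240.2150 N (tension)
  Rx@0 = +2290.2200 N
  Ry@0 = +1723.4658 N
  Ry@2 = -146.2158 N

-190.589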